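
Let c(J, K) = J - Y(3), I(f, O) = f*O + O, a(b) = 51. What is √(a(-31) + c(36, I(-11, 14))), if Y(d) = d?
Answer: 2*√21 ≈ 9.1651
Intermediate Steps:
I(f, O) = O + O*f (I(f, O) = O*f + O = O + O*f)
c(J, K) = -3 + J (c(J, K) = J - 1*3 = J - 3 = -3 + J)
√(a(-31) + c(36, I(-11, 14))) = √(51 + (-3 + 36)) = √(51 + 33) = √84 = 2*√21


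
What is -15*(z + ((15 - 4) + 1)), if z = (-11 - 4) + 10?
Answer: -105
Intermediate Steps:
z = -5 (z = -15 + 10 = -5)
-15*(z + ((15 - 4) + 1)) = -15*(-5 + ((15 - 4) + 1)) = -15*(-5 + (11 + 1)) = -15*(-5 + 12) = -15*7 = -105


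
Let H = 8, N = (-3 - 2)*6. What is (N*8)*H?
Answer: -1920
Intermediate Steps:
N = -30 (N = -5*6 = -30)
(N*8)*H = -30*8*8 = -240*8 = -1920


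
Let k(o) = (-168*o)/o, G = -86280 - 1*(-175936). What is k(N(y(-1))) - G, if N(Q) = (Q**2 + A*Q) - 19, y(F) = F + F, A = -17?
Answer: -89824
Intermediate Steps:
y(F) = 2*F
N(Q) = -19 + Q**2 - 17*Q (N(Q) = (Q**2 - 17*Q) - 19 = -19 + Q**2 - 17*Q)
G = 89656 (G = -86280 + 175936 = 89656)
k(o) = -168
k(N(y(-1))) - G = -168 - 1*89656 = -168 - 89656 = -89824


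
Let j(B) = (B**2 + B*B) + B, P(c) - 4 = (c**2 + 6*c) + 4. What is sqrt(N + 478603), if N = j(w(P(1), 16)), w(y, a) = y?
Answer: 2*sqrt(119767) ≈ 692.15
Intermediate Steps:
P(c) = 8 + c**2 + 6*c (P(c) = 4 + ((c**2 + 6*c) + 4) = 4 + (4 + c**2 + 6*c) = 8 + c**2 + 6*c)
j(B) = B + 2*B**2 (j(B) = (B**2 + B**2) + B = 2*B**2 + B = B + 2*B**2)
N = 465 (N = (8 + 1**2 + 6*1)*(1 + 2*(8 + 1**2 + 6*1)) = (8 + 1 + 6)*(1 + 2*(8 + 1 + 6)) = 15*(1 + 2*15) = 15*(1 + 30) = 15*31 = 465)
sqrt(N + 478603) = sqrt(465 + 478603) = sqrt(479068) = 2*sqrt(119767)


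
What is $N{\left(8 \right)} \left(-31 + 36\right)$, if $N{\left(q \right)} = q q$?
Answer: $320$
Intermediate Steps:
$N{\left(q \right)} = q^{2}$
$N{\left(8 \right)} \left(-31 + 36\right) = 8^{2} \left(-31 + 36\right) = 64 \cdot 5 = 320$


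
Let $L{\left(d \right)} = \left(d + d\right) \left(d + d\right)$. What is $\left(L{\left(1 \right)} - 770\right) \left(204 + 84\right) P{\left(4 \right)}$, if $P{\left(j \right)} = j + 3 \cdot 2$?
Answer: $-2206080$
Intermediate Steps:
$L{\left(d \right)} = 4 d^{2}$ ($L{\left(d \right)} = 2 d 2 d = 4 d^{2}$)
$P{\left(j \right)} = 6 + j$ ($P{\left(j \right)} = j + 6 = 6 + j$)
$\left(L{\left(1 \right)} - 770\right) \left(204 + 84\right) P{\left(4 \right)} = \left(4 \cdot 1^{2} - 770\right) \left(204 + 84\right) \left(6 + 4\right) = \left(4 \cdot 1 - 770\right) 288 \cdot 10 = \left(4 - 770\right) 288 \cdot 10 = \left(-766\right) 288 \cdot 10 = \left(-220608\right) 10 = -2206080$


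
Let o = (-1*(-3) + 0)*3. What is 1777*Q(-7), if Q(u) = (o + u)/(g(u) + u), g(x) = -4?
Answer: -3554/11 ≈ -323.09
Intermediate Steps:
o = 9 (o = (3 + 0)*3 = 3*3 = 9)
Q(u) = (9 + u)/(-4 + u)
1777*Q(-7) = 1777*((9 - 7)/(-4 - 7)) = 1777*(2/(-11)) = 1777*(-1/11*2) = 1777*(-2/11) = -3554/11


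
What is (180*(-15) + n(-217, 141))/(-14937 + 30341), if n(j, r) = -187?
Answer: -2887/15404 ≈ -0.18742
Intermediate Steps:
(180*(-15) + n(-217, 141))/(-14937 + 30341) = (180*(-15) - 187)/(-14937 + 30341) = (-2700 - 187)/15404 = -2887*1/15404 = -2887/15404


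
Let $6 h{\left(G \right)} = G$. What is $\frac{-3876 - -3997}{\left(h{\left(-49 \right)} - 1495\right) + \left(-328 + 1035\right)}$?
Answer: $- \frac{726}{4777} \approx -0.15198$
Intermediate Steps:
$h{\left(G \right)} = \frac{G}{6}$
$\frac{-3876 - -3997}{\left(h{\left(-49 \right)} - 1495\right) + \left(-328 + 1035\right)} = \frac{-3876 - -3997}{\left(\frac{1}{6} \left(-49\right) - 1495\right) + \left(-328 + 1035\right)} = \frac{-3876 + 3997}{\left(- \frac{49}{6} - 1495\right) + 707} = \frac{121}{- \frac{9019}{6} + 707} = \frac{121}{- \frac{4777}{6}} = 121 \left(- \frac{6}{4777}\right) = - \frac{726}{4777}$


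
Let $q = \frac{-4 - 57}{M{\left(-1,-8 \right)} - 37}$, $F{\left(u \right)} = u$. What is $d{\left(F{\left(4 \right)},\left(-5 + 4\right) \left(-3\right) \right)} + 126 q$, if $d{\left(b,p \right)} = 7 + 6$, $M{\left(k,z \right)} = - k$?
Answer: $\frac{453}{2} \approx 226.5$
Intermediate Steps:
$d{\left(b,p \right)} = 13$
$q = \frac{61}{36}$ ($q = \frac{-4 - 57}{\left(-1\right) \left(-1\right) - 37} = - \frac{61}{1 - 37} = - \frac{61}{-36} = \left(-61\right) \left(- \frac{1}{36}\right) = \frac{61}{36} \approx 1.6944$)
$d{\left(F{\left(4 \right)},\left(-5 + 4\right) \left(-3\right) \right)} + 126 q = 13 + 126 \cdot \frac{61}{36} = 13 + \frac{427}{2} = \frac{453}{2}$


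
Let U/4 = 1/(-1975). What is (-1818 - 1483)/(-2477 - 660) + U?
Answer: 6506927/6195575 ≈ 1.0503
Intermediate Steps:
U = -4/1975 (U = 4/(-1975) = 4*(-1/1975) = -4/1975 ≈ -0.0020253)
(-1818 - 1483)/(-2477 - 660) + U = (-1818 - 1483)/(-2477 - 660) - 4/1975 = -3301/(-3137) - 4/1975 = -3301*(-1/3137) - 4/1975 = 3301/3137 - 4/1975 = 6506927/6195575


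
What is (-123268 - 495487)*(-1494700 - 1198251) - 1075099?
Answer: 1666275820906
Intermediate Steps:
(-123268 - 495487)*(-1494700 - 1198251) - 1075099 = -618755*(-2692951) - 1075099 = 1666276896005 - 1075099 = 1666275820906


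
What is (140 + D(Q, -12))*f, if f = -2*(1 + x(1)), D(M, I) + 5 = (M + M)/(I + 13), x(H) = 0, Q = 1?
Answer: -274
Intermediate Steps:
D(M, I) = -5 + 2*M/(13 + I) (D(M, I) = -5 + (M + M)/(I + 13) = -5 + (2*M)/(13 + I) = -5 + 2*M/(13 + I))
f = -2 (f = -2*(1 + 0) = -2*1 = -2)
(140 + D(Q, -12))*f = (140 + (-65 - 5*(-12) + 2*1)/(13 - 12))*(-2) = (140 + (-65 + 60 + 2)/1)*(-2) = (140 + 1*(-3))*(-2) = (140 - 3)*(-2) = 137*(-2) = -274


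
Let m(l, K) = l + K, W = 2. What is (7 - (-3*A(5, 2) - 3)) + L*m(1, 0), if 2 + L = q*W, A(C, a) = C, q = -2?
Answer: 19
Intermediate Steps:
m(l, K) = K + l
L = -6 (L = -2 - 2*2 = -2 - 4 = -6)
(7 - (-3*A(5, 2) - 3)) + L*m(1, 0) = (7 - (-3*5 - 3)) - 6*(0 + 1) = (7 - (-15 - 3)) - 6*1 = (7 - 1*(-18)) - 6 = (7 + 18) - 6 = 25 - 6 = 19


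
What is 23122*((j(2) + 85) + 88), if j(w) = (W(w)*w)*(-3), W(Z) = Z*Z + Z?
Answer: 3167714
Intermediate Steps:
W(Z) = Z + Z² (W(Z) = Z² + Z = Z + Z²)
j(w) = -3*w²*(1 + w) (j(w) = ((w*(1 + w))*w)*(-3) = (w²*(1 + w))*(-3) = -3*w²*(1 + w))
23122*((j(2) + 85) + 88) = 23122*((3*2²*(-1 - 1*2) + 85) + 88) = 23122*((3*4*(-1 - 2) + 85) + 88) = 23122*((3*4*(-3) + 85) + 88) = 23122*((-36 + 85) + 88) = 23122*(49 + 88) = 23122*137 = 3167714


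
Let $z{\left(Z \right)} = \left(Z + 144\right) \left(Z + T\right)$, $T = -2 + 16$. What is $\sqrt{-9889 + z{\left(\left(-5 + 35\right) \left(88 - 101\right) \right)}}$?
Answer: $\sqrt{82607} \approx 287.41$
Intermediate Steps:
$T = 14$
$z{\left(Z \right)} = \left(14 + Z\right) \left(144 + Z\right)$ ($z{\left(Z \right)} = \left(Z + 144\right) \left(Z + 14\right) = \left(144 + Z\right) \left(14 + Z\right) = \left(14 + Z\right) \left(144 + Z\right)$)
$\sqrt{-9889 + z{\left(\left(-5 + 35\right) \left(88 - 101\right) \right)}} = \sqrt{-9889 + \left(2016 + \left(\left(-5 + 35\right) \left(88 - 101\right)\right)^{2} + 158 \left(-5 + 35\right) \left(88 - 101\right)\right)} = \sqrt{-9889 + \left(2016 + \left(30 \left(-13\right)\right)^{2} + 158 \cdot 30 \left(-13\right)\right)} = \sqrt{-9889 + \left(2016 + \left(-390\right)^{2} + 158 \left(-390\right)\right)} = \sqrt{-9889 + \left(2016 + 152100 - 61620\right)} = \sqrt{-9889 + 92496} = \sqrt{82607}$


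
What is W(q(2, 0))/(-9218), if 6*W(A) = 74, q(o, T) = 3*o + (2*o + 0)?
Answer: -37/27654 ≈ -0.0013380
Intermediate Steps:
q(o, T) = 5*o (q(o, T) = 3*o + 2*o = 5*o)
W(A) = 37/3 (W(A) = (⅙)*74 = 37/3)
W(q(2, 0))/(-9218) = (37/3)/(-9218) = (37/3)*(-1/9218) = -37/27654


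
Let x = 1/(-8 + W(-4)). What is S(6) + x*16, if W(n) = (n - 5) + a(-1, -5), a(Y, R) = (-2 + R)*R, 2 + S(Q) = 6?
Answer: 44/9 ≈ 4.8889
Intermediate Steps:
S(Q) = 4 (S(Q) = -2 + 6 = 4)
a(Y, R) = R*(-2 + R)
W(n) = 30 + n (W(n) = (n - 5) - 5*(-2 - 5) = (-5 + n) - 5*(-7) = (-5 + n) + 35 = 30 + n)
x = 1/18 (x = 1/(-8 + (30 - 4)) = 1/(-8 + 26) = 1/18 ≈ 0.055556)
S(6) + x*16 = 4 + (1/18)*16 = 4 + 8/9 = 44/9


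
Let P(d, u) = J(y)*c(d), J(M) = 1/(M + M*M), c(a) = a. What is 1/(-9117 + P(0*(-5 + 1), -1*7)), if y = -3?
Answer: -1/9117 ≈ -0.00010969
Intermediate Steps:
J(M) = 1/(M + M²)
P(d, u) = d/6 (P(d, u) = (1/((-3)*(1 - 3)))*d = (-⅓/(-2))*d = (-⅓*(-½))*d = d/6)
1/(-9117 + P(0*(-5 + 1), -1*7)) = 1/(-9117 + (0*(-5 + 1))/6) = 1/(-9117 + (0*(-4))/6) = 1/(-9117 + (⅙)*0) = 1/(-9117 + 0) = 1/(-9117) = -1/9117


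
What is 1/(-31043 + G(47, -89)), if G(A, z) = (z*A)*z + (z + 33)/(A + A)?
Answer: 47/16038440 ≈ 2.9305e-6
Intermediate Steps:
G(A, z) = A*z² + (33 + z)/(2*A) (G(A, z) = (A*z)*z + (33 + z)/((2*A)) = A*z² + (33 + z)*(1/(2*A)) = A*z² + (33 + z)/(2*A))
1/(-31043 + G(47, -89)) = 1/(-31043 + (½)*(33 - 89 + 2*47²*(-89)²)/47) = 1/(-31043 + (½)*(1/47)*(33 - 89 + 2*2209*7921)) = 1/(-31043 + (½)*(1/47)*(33 - 89 + 34994978)) = 1/(-31043 + (½)*(1/47)*34994922) = 1/(-31043 + 17497461/47) = 1/(16038440/47) = 47/16038440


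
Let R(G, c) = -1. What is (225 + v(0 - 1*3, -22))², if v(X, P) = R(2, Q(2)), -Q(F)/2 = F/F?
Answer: 50176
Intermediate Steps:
Q(F) = -2 (Q(F) = -2*F/F = -2*1 = -2)
v(X, P) = -1
(225 + v(0 - 1*3, -22))² = (225 - 1)² = 224² = 50176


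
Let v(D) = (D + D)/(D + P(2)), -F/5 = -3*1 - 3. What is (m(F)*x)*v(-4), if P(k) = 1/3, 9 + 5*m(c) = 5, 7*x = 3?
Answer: -288/385 ≈ -0.74805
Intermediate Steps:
x = 3/7 (x = (⅐)*3 = 3/7 ≈ 0.42857)
F = 30 (F = -5*(-3*1 - 3) = -5*(-3 - 3) = -5*(-6) = 30)
m(c) = -⅘ (m(c) = -9/5 + (⅕)*5 = -9/5 + 1 = -⅘)
P(k) = ⅓
v(D) = 2*D/(⅓ + D) (v(D) = (D + D)/(D + ⅓) = (2*D)/(⅓ + D) = 2*D/(⅓ + D))
(m(F)*x)*v(-4) = (-⅘*3/7)*(6*(-4)/(1 + 3*(-4))) = -72*(-4)/(35*(1 - 12)) = -72*(-4)/(35*(-11)) = -72*(-4)*(-1)/(35*11) = -12/35*24/11 = -288/385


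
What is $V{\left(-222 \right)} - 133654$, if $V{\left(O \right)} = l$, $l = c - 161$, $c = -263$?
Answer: $-134078$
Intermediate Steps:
$l = -424$ ($l = -263 - 161 = -424$)
$V{\left(O \right)} = -424$
$V{\left(-222 \right)} - 133654 = -424 - 133654 = -134078$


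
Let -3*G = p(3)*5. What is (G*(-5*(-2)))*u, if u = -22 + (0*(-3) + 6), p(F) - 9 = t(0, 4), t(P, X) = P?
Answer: 2400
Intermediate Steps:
p(F) = 9 (p(F) = 9 + 0 = 9)
G = -15 (G = -3*5 = -1/3*45 = -15)
u = -16 (u = -22 + (0 + 6) = -22 + 6 = -16)
(G*(-5*(-2)))*u = -(-75)*(-2)*(-16) = -15*10*(-16) = -150*(-16) = 2400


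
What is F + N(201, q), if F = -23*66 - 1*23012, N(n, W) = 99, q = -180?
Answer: -24431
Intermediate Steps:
F = -24530 (F = -1518 - 23012 = -24530)
F + N(201, q) = -24530 + 99 = -24431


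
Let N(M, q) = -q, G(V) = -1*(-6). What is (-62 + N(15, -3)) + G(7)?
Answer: -53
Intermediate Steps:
G(V) = 6
(-62 + N(15, -3)) + G(7) = (-62 - 1*(-3)) + 6 = (-62 + 3) + 6 = -59 + 6 = -53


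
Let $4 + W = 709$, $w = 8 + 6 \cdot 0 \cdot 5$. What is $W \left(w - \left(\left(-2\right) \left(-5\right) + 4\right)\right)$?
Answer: $-4230$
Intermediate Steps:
$w = 8$ ($w = 8 + 0 \cdot 5 = 8 + 0 = 8$)
$W = 705$ ($W = -4 + 709 = 705$)
$W \left(w - \left(\left(-2\right) \left(-5\right) + 4\right)\right) = 705 \left(8 - \left(\left(-2\right) \left(-5\right) + 4\right)\right) = 705 \left(8 - \left(10 + 4\right)\right) = 705 \left(8 - 14\right) = 705 \left(-6\right) = -4230$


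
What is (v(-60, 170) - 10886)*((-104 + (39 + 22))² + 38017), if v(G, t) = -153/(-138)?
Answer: -9980552765/23 ≈ -4.3394e+8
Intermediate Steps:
v(G, t) = 51/46 (v(G, t) = -153*(-1/138) = 51/46)
(v(-60, 170) - 10886)*((-104 + (39 + 22))² + 38017) = (51/46 - 10886)*((-104 + (39 + 22))² + 38017) = -500705*((-104 + 61)² + 38017)/46 = -500705*((-43)² + 38017)/46 = -500705*(1849 + 38017)/46 = -500705/46*39866 = -9980552765/23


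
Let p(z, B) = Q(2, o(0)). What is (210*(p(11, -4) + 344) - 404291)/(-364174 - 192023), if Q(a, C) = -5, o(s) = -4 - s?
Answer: 333101/556197 ≈ 0.59889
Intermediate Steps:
p(z, B) = -5
(210*(p(11, -4) + 344) - 404291)/(-364174 - 192023) = (210*(-5 + 344) - 404291)/(-364174 - 192023) = (210*339 - 404291)/(-556197) = (71190 - 404291)*(-1/556197) = -333101*(-1/556197) = 333101/556197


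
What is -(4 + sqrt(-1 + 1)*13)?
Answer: -4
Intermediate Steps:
-(4 + sqrt(-1 + 1)*13) = -(4 + sqrt(0)*13) = -(4 + 0*13) = -(4 + 0) = -1*4 = -4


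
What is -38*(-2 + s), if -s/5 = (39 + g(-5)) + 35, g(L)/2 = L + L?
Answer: 10336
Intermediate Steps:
g(L) = 4*L (g(L) = 2*(L + L) = 2*(2*L) = 4*L)
s = -270 (s = -5*((39 + 4*(-5)) + 35) = -5*((39 - 20) + 35) = -5*(19 + 35) = -5*54 = -270)
-38*(-2 + s) = -38*(-2 - 270) = -38*(-272) = 10336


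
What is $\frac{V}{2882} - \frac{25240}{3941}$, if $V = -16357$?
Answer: $- \frac{12473147}{1032542} \approx -12.08$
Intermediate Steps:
$\frac{V}{2882} - \frac{25240}{3941} = - \frac{16357}{2882} - \frac{25240}{3941} = \left(-16357\right) \frac{1}{2882} - \frac{25240}{3941} = - \frac{1487}{262} - \frac{25240}{3941} = - \frac{12473147}{1032542}$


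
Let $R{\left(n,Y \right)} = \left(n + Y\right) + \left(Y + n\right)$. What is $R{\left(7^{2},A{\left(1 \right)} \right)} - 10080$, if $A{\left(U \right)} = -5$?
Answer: $-9992$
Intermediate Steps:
$R{\left(n,Y \right)} = 2 Y + 2 n$ ($R{\left(n,Y \right)} = \left(Y + n\right) + \left(Y + n\right) = 2 Y + 2 n$)
$R{\left(7^{2},A{\left(1 \right)} \right)} - 10080 = \left(2 \left(-5\right) + 2 \cdot 7^{2}\right) - 10080 = \left(-10 + 2 \cdot 49\right) - 10080 = \left(-10 + 98\right) - 10080 = 88 - 10080 = -9992$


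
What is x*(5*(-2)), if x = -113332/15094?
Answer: 566660/7547 ≈ 75.084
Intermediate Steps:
x = -56666/7547 (x = -113332*1/15094 = -56666/7547 ≈ -7.5084)
x*(5*(-2)) = -283330*(-2)/7547 = -56666/7547*(-10) = 566660/7547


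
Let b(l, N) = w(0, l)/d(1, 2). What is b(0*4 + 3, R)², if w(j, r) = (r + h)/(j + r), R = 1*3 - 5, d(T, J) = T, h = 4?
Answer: 49/9 ≈ 5.4444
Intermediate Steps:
R = -2 (R = 3 - 5 = -2)
w(j, r) = (4 + r)/(j + r) (w(j, r) = (r + 4)/(j + r) = (4 + r)/(j + r))
b(l, N) = (4 + l)/l (b(l, N) = ((4 + l)/(0 + l))/1 = ((4 + l)/l)*1 = (4 + l)/l)
b(0*4 + 3, R)² = ((4 + (0*4 + 3))/(0*4 + 3))² = ((4 + (0 + 3))/(0 + 3))² = ((4 + 3)/3)² = ((⅓)*7)² = (7/3)² = 49/9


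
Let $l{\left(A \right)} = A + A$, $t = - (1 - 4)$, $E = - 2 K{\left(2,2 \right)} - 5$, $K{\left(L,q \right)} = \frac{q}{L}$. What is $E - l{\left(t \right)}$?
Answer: $-13$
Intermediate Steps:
$E = -7$ ($E = - 2 \cdot \frac{2}{2} - 5 = - 2 \cdot 2 \cdot \frac{1}{2} - 5 = \left(-2\right) 1 - 5 = -2 - 5 = -7$)
$t = 3$ ($t = \left(-1\right) \left(-3\right) = 3$)
$l{\left(A \right)} = 2 A$
$E - l{\left(t \right)} = -7 - 2 \cdot 3 = -7 - 6 = -13$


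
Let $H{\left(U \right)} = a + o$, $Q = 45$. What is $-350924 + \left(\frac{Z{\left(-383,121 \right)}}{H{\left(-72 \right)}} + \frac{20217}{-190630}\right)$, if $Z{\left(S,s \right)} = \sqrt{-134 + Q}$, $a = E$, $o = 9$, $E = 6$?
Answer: $- \frac{66896662337}{190630} + \frac{i \sqrt{89}}{15} \approx -3.5092 \cdot 10^{5} + 0.62893 i$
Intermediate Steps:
$a = 6$
$H{\left(U \right)} = 15$ ($H{\left(U \right)} = 6 + 9 = 15$)
$Z{\left(S,s \right)} = i \sqrt{89}$ ($Z{\left(S,s \right)} = \sqrt{-134 + 45} = \sqrt{-89} = i \sqrt{89}$)
$-350924 + \left(\frac{Z{\left(-383,121 \right)}}{H{\left(-72 \right)}} + \frac{20217}{-190630}\right) = -350924 + \left(\frac{i \sqrt{89}}{15} + \frac{20217}{-190630}\right) = -350924 + \left(i \sqrt{89} \cdot \frac{1}{15} + 20217 \left(- \frac{1}{190630}\right)\right) = -350924 - \left(\frac{20217}{190630} - \frac{i \sqrt{89}}{15}\right) = - \frac{66896662337}{190630} + \frac{i \sqrt{89}}{15}$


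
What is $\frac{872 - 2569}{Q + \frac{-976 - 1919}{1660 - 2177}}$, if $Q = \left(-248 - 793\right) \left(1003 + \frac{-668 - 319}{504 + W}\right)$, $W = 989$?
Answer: $\frac{1309882057}{805403182689} \approx 0.0016264$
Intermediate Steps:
$Q = - \frac{1557848172}{1493}$ ($Q = \left(-248 - 793\right) \left(1003 + \frac{-668 - 319}{504 + 989}\right) = - 1041 \left(1003 - \frac{987}{1493}\right) = \left(-1041\right) \frac{1496492}{1493} = - \frac{1557848172}{1493} \approx -1.0434 \cdot 10^{6}$)
$\frac{872 - 2569}{Q + \frac{-976 - 1919}{1660 - 2177}} = \frac{872 - 2569}{- \frac{1557848172}{1493} + \frac{-976 - 1919}{1660 - 2177}} = - \frac{1697}{- \frac{1557848172}{1493} - \frac{2895}{-517}} = - \frac{1697}{- \frac{1557848172}{1493} - - \frac{2895}{517}} = - \frac{1697}{- \frac{1557848172}{1493} + \frac{2895}{517}} = - \frac{1697}{- \frac{805403182689}{771881}} = \left(-1697\right) \left(- \frac{771881}{805403182689}\right) = \frac{1309882057}{805403182689}$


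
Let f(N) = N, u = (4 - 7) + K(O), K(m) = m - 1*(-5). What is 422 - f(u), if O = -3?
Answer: 423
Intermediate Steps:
K(m) = 5 + m (K(m) = m + 5 = 5 + m)
u = -1 (u = (4 - 7) + (5 - 3) = -3 + 2 = -1)
422 - f(u) = 422 - 1*(-1) = 422 + 1 = 423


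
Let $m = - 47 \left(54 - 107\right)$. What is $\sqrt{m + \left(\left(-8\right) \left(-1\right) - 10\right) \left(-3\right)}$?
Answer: $\sqrt{2497} \approx 49.97$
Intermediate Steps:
$m = 2491$ ($m = \left(-47\right) \left(-53\right) = 2491$)
$\sqrt{m + \left(\left(-8\right) \left(-1\right) - 10\right) \left(-3\right)} = \sqrt{2491 + \left(\left(-8\right) \left(-1\right) - 10\right) \left(-3\right)} = \sqrt{2491 + \left(8 - 10\right) \left(-3\right)} = \sqrt{2491 - -6} = \sqrt{2491 + 6} = \sqrt{2497}$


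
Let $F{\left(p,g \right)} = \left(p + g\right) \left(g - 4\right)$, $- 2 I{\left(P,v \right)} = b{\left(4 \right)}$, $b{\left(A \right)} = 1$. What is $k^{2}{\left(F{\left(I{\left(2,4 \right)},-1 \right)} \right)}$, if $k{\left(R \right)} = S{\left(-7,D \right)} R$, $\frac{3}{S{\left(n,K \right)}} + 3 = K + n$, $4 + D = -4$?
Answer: $\frac{25}{16} \approx 1.5625$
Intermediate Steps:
$D = -8$ ($D = -4 - 4 = -8$)
$I{\left(P,v \right)} = - \frac{1}{2}$ ($I{\left(P,v \right)} = \left(- \frac{1}{2}\right) 1 = - \frac{1}{2}$)
$S{\left(n,K \right)} = \frac{3}{-3 + K + n}$ ($S{\left(n,K \right)} = \frac{3}{-3 + \left(K + n\right)} = \frac{3}{-3 + K + n}$)
$F{\left(p,g \right)} = \left(-4 + g\right) \left(g + p\right)$ ($F{\left(p,g \right)} = \left(g + p\right) \left(-4 + g\right) = \left(-4 + g\right) \left(g + p\right)$)
$k{\left(R \right)} = - \frac{R}{6}$ ($k{\left(R \right)} = \frac{3}{-3 - 8 - 7} R = \frac{3}{-18} R = 3 \left(- \frac{1}{18}\right) R = - \frac{R}{6}$)
$k^{2}{\left(F{\left(I{\left(2,4 \right)},-1 \right)} \right)} = \left(- \frac{\left(-1\right)^{2} - -4 - -2 - - \frac{1}{2}}{6}\right)^{2} = \left(- \frac{1 + 4 + 2 + \frac{1}{2}}{6}\right)^{2} = \left(\left(- \frac{1}{6}\right) \frac{15}{2}\right)^{2} = \left(- \frac{5}{4}\right)^{2} = \frac{25}{16}$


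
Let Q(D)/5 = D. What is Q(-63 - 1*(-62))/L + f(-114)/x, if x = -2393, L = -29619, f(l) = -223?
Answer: 6617002/70878267 ≈ 0.093357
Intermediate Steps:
Q(D) = 5*D
Q(-63 - 1*(-62))/L + f(-114)/x = (5*(-63 - 1*(-62)))/(-29619) - 223/(-2393) = (5*(-63 + 62))*(-1/29619) - 223*(-1/2393) = (5*(-1))*(-1/29619) + 223/2393 = -5*(-1/29619) + 223/2393 = 5/29619 + 223/2393 = 6617002/70878267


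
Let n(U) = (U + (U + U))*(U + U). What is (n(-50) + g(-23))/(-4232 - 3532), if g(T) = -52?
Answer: -3737/1941 ≈ -1.9253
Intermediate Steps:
n(U) = 6*U² (n(U) = (U + 2*U)*(2*U) = (3*U)*(2*U) = 6*U²)
(n(-50) + g(-23))/(-4232 - 3532) = (6*(-50)² - 52)/(-4232 - 3532) = (6*2500 - 52)/(-7764) = (15000 - 52)*(-1/7764) = 14948*(-1/7764) = -3737/1941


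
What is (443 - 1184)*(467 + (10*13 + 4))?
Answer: -445341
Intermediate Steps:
(443 - 1184)*(467 + (10*13 + 4)) = -741*(467 + (130 + 4)) = -741*(467 + 134) = -741*601 = -445341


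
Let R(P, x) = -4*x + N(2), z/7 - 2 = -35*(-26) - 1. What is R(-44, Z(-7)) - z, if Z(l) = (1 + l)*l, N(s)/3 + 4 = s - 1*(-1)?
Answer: -6548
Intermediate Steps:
N(s) = -9 + 3*s (N(s) = -12 + 3*(s - 1*(-1)) = -12 + 3*(s + 1) = -12 + 3*(1 + s) = -12 + (3 + 3*s) = -9 + 3*s)
z = 6377 (z = 14 + 7*(-35*(-26) - 1) = 14 + 7*(910 - 1) = 14 + 7*909 = 14 + 6363 = 6377)
Z(l) = l*(1 + l)
R(P, x) = -3 - 4*x (R(P, x) = -4*x + (-9 + 3*2) = -4*x + (-9 + 6) = -4*x - 3 = -3 - 4*x)
R(-44, Z(-7)) - z = (-3 - (-28)*(1 - 7)) - 1*6377 = (-3 - (-28)*(-6)) - 6377 = (-3 - 4*42) - 6377 = (-3 - 168) - 6377 = -171 - 6377 = -6548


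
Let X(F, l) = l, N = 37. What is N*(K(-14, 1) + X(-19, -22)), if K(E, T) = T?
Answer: -777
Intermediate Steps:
N*(K(-14, 1) + X(-19, -22)) = 37*(1 - 22) = 37*(-21) = -777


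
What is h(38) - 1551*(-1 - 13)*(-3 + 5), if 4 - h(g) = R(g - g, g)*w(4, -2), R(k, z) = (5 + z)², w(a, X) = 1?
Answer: 41583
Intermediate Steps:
h(g) = 4 - (5 + g)²
h(38) - 1551*(-1 - 13)*(-3 + 5) = (4 - (5 + 38)²) - 1551*(-1 - 13)*(-3 + 5) = (4 - 1*43²) - (-21714)*2 = (4 - 1*1849) - 1551*(-28) = (4 - 1849) + 43428 = -1845 + 43428 = 41583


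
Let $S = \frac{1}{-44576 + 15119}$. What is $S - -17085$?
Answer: $\frac{503272844}{29457} \approx 17085.0$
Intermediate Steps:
$S = - \frac{1}{29457}$ ($S = \frac{1}{-29457} = - \frac{1}{29457} \approx -3.3948 \cdot 10^{-5}$)
$S - -17085 = - \frac{1}{29457} - -17085 = - \frac{1}{29457} + 17085 = \frac{503272844}{29457}$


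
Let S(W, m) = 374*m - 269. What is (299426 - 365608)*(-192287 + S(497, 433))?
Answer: 2026095748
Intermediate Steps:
S(W, m) = -269 + 374*m
(299426 - 365608)*(-192287 + S(497, 433)) = (299426 - 365608)*(-192287 + (-269 + 374*433)) = -66182*(-192287 + (-269 + 161942)) = -66182*(-192287 + 161673) = -66182*(-30614) = 2026095748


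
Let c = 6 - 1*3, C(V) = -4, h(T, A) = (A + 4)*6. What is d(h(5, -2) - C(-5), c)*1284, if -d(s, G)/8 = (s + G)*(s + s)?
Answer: -6245376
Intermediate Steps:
h(T, A) = 24 + 6*A (h(T, A) = (4 + A)*6 = 24 + 6*A)
c = 3 (c = 6 - 3 = 3)
d(s, G) = -16*s*(G + s) (d(s, G) = -8*(s + G)*(s + s) = -8*(G + s)*2*s = -16*s*(G + s))
d(h(5, -2) - C(-5), c)*1284 = -16*((24 + 6*(-2)) - 1*(-4))*(3 + ((24 + 6*(-2)) - 1*(-4)))*1284 = -16*((24 - 12) + 4)*(3 + ((24 - 12) + 4))*1284 = -16*(12 + 4)*(3 + (12 + 4))*1284 = -16*16*(3 + 16)*1284 = -16*16*19*1284 = -4864*1284 = -6245376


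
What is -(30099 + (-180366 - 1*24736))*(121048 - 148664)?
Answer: -4832882848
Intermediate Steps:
-(30099 + (-180366 - 1*24736))*(121048 - 148664) = -(30099 + (-180366 - 24736))*(-27616) = -(30099 - 205102)*(-27616) = -(-175003)*(-27616) = -1*4832882848 = -4832882848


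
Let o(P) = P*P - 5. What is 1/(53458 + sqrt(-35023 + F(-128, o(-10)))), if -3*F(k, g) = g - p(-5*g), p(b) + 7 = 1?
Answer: 80187/4286689231 - I*sqrt(315510)/8573378462 ≈ 1.8706e-5 - 6.5517e-8*I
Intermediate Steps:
o(P) = -5 + P**2 (o(P) = P**2 - 5 = -5 + P**2)
p(b) = -6 (p(b) = -7 + 1 = -6)
F(k, g) = -2 - g/3 (F(k, g) = -(g - 1*(-6))/3 = -(g + 6)/3 = -(6 + g)/3 = -2 - g/3)
1/(53458 + sqrt(-35023 + F(-128, o(-10)))) = 1/(53458 + sqrt(-35023 + (-2 - (-5 + (-10)**2)/3))) = 1/(53458 + sqrt(-35023 + (-2 - (-5 + 100)/3))) = 1/(53458 + sqrt(-35023 + (-2 - 1/3*95))) = 1/(53458 + sqrt(-35023 + (-2 - 95/3))) = 1/(53458 + sqrt(-35023 - 101/3)) = 1/(53458 + sqrt(-105170/3)) = 1/(53458 + I*sqrt(315510)/3)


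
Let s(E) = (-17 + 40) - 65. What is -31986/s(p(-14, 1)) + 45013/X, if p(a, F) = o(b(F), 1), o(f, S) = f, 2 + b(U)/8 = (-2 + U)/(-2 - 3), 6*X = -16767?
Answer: 29164777/39123 ≈ 745.46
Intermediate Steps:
X = -5589/2 (X = (⅙)*(-16767) = -5589/2 ≈ -2794.5)
b(U) = -64/5 - 8*U/5 (b(U) = -16 + 8*((-2 + U)/(-2 - 3)) = -16 + 8*((-2 + U)/(-5)) = -16 + 8*((-2 + U)*(-⅕)) = -16 + 8*(⅖ - U/5) = -16 + (16/5 - 8*U/5) = -64/5 - 8*U/5)
p(a, F) = -64/5 - 8*F/5
s(E) = -42 (s(E) = 23 - 65 = -42)
-31986/s(p(-14, 1)) + 45013/X = -31986/(-42) + 45013/(-5589/2) = -31986*(-1/42) + 45013*(-2/5589) = 5331/7 - 90026/5589 = 29164777/39123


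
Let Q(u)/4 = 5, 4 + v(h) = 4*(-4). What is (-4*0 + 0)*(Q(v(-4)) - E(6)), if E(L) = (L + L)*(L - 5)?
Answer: 0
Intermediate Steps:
v(h) = -20 (v(h) = -4 + 4*(-4) = -4 - 16 = -20)
E(L) = 2*L*(-5 + L) (E(L) = (2*L)*(-5 + L) = 2*L*(-5 + L))
Q(u) = 20 (Q(u) = 4*5 = 20)
(-4*0 + 0)*(Q(v(-4)) - E(6)) = (-4*0 + 0)*(20 - 2*6*(-5 + 6)) = (0 + 0)*(20 - 2*6) = 0*(20 - 1*12) = 0*(20 - 12) = 0*8 = 0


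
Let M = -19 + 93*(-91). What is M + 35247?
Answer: 26765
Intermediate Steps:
M = -8482 (M = -19 - 8463 = -8482)
M + 35247 = -8482 + 35247 = 26765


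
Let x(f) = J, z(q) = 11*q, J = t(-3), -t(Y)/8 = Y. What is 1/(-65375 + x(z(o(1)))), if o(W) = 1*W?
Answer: -1/65351 ≈ -1.5302e-5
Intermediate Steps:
t(Y) = -8*Y
o(W) = W
J = 24 (J = -8*(-3) = 24)
x(f) = 24
1/(-65375 + x(z(o(1)))) = 1/(-65375 + 24) = 1/(-65351) = -1/65351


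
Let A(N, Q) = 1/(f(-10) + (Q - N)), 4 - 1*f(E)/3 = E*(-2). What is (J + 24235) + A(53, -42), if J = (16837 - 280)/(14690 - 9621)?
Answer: 17569514327/724867 ≈ 24238.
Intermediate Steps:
f(E) = 12 + 6*E (f(E) = 12 - 3*E*(-2) = 12 - (-6)*E = 12 + 6*E)
J = 16557/5069 ≈ 3.2663
A(N, Q) = 1/(-48 + Q - N) (A(N, Q) = 1/((12 + 6*(-10)) + (Q - N)) = 1/((12 - 60) + (Q - N)) = 1/(-48 + (Q - N)) = 1/(-48 + Q - N))
(J + 24235) + A(53, -42) = (16557/5069 + 24235) - 1/(48 + 53 - 1*(-42)) = 122863772/5069 - 1/(48 + 53 + 42) = 122863772/5069 - 1/143 = 17569514327/724867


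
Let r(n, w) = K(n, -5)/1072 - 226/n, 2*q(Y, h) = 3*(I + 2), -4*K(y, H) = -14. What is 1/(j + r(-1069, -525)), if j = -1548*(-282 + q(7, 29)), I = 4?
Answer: 2291936/968581813371 ≈ 2.3663e-6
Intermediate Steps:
K(y, H) = 7/2 (K(y, H) = -¼*(-14) = 7/2)
q(Y, h) = 9 (q(Y, h) = (3*(4 + 2))/2 = (3*6)/2 = (½)*18 = 9)
r(n, w) = 7/2144 - 226/n (r(n, w) = (7/2)/1072 - 226/n = (7/2)*(1/1072) - 226/n = 7/2144 - 226/n)
j = 422604 (j = -1548*(-282 + 9) = -1548*(-273) = 422604)
1/(j + r(-1069, -525)) = 1/(422604 + (7/2144 - 226/(-1069))) = 1/(422604 + (7/2144 - 226*(-1/1069))) = 1/(422604 + (7/2144 + 226/1069)) = 1/(422604 + 492027/2291936) = 1/(968581813371/2291936) = 2291936/968581813371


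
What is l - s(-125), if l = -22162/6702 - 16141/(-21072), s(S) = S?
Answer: 2882374553/23537424 ≈ 122.46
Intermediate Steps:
l = -59803447/23537424 (l = -22162*1/6702 - 16141*(-1/21072) = -11081/3351 + 16141/21072 = -59803447/23537424 ≈ -2.5408)
l - s(-125) = -59803447/23537424 - 1*(-125) = -59803447/23537424 + 125 = 2882374553/23537424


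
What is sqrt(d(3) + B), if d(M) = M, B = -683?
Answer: 2*I*sqrt(170) ≈ 26.077*I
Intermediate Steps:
sqrt(d(3) + B) = sqrt(3 - 683) = sqrt(-680) = 2*I*sqrt(170)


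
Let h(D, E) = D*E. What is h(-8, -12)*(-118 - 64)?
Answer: -17472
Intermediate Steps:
h(-8, -12)*(-118 - 64) = (-8*(-12))*(-118 - 64) = 96*(-182) = -17472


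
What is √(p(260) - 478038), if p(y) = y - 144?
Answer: I*√477922 ≈ 691.32*I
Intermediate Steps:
p(y) = -144 + y
√(p(260) - 478038) = √((-144 + 260) - 478038) = √(116 - 478038) = √(-477922) = I*√477922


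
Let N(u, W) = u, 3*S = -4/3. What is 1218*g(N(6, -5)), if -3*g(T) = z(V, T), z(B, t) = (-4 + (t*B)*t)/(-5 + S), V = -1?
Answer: -20880/7 ≈ -2982.9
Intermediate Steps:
S = -4/9 (S = (-4/3)/3 = (-4*⅓)/3 = (⅓)*(-4/3) = -4/9 ≈ -0.44444)
z(B, t) = 36/49 - 9*B*t²/49 (z(B, t) = (-4 + (t*B)*t)/(-5 - 4/9) = (-4 + (B*t)*t)/(-49/9) = (-4 + B*t²)*(-9/49) = 36/49 - 9*B*t²/49)
g(T) = -12/49 - 3*T²/49 (g(T) = -(36/49 - 9/49*(-1)*T²)/3 = -(36/49 + 9*T²/49)/3 = -12/49 - 3*T²/49)
1218*g(N(6, -5)) = 1218*(-12/49 - 3/49*6²) = 1218*(-12/49 - 3/49*36) = 1218*(-12/49 - 108/49) = 1218*(-120/49) = -20880/7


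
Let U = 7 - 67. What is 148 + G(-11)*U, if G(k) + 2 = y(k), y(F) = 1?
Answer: 208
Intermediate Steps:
U = -60
G(k) = -1 (G(k) = -2 + 1 = -1)
148 + G(-11)*U = 148 - 1*(-60) = 148 + 60 = 208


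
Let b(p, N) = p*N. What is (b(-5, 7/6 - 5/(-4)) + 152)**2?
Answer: 2819041/144 ≈ 19577.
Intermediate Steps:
b(p, N) = N*p
(b(-5, 7/6 - 5/(-4)) + 152)**2 = ((7/6 - 5/(-4))*(-5) + 152)**2 = ((7*(1/6) - 5*(-1/4))*(-5) + 152)**2 = ((7/6 + 5/4)*(-5) + 152)**2 = ((29/12)*(-5) + 152)**2 = (-145/12 + 152)**2 = (1679/12)**2 = 2819041/144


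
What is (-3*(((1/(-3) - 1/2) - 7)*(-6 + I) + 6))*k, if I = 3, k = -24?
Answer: 2124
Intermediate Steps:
(-3*(((1/(-3) - 1/2) - 7)*(-6 + I) + 6))*k = -3*(((1/(-3) - 1/2) - 7)*(-6 + 3) + 6)*(-24) = -3*(((1*(-1/3) - 1*1/2) - 7)*(-3) + 6)*(-24) = -3*(((-1/3 - 1/2) - 7)*(-3) + 6)*(-24) = -3*((-5/6 - 7)*(-3) + 6)*(-24) = -3*(-47/6*(-3) + 6)*(-24) = -3*(47/2 + 6)*(-24) = -3*59/2*(-24) = -177/2*(-24) = 2124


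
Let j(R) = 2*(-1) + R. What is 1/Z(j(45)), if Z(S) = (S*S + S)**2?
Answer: 1/3579664 ≈ 2.7936e-7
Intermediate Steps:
j(R) = -2 + R
Z(S) = (S + S**2)**2 (Z(S) = (S**2 + S)**2 = (S + S**2)**2)
1/Z(j(45)) = 1/((-2 + 45)**2*(1 + (-2 + 45))**2) = 1/(43**2*(1 + 43)**2) = 1/(1849*44**2) = 1/(1849*1936) = 1/3579664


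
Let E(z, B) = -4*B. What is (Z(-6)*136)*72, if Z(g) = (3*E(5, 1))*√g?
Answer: -117504*I*√6 ≈ -2.8783e+5*I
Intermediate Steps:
Z(g) = -12*√g (Z(g) = (3*(-4*1))*√g = (3*(-4))*√g = -12*√g)
(Z(-6)*136)*72 = (-12*I*√6*136)*72 = -1632*I*√6*72 = -117504*I*√6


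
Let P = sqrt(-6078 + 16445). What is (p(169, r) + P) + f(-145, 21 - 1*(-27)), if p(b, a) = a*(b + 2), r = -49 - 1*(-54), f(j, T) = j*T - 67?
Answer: -6172 + sqrt(10367) ≈ -6070.2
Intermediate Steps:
f(j, T) = -67 + T*j (f(j, T) = T*j - 67 = -67 + T*j)
r = 5 (r = -49 + 54 = 5)
p(b, a) = a*(2 + b)
P = sqrt(10367) ≈ 101.82
(p(169, r) + P) + f(-145, 21 - 1*(-27)) = (5*(2 + 169) + sqrt(10367)) + (-67 + (21 - 1*(-27))*(-145)) = (5*171 + sqrt(10367)) + (-67 + (21 + 27)*(-145)) = (855 + sqrt(10367)) + (-67 + 48*(-145)) = (855 + sqrt(10367)) + (-67 - 6960) = (855 + sqrt(10367)) - 7027 = -6172 + sqrt(10367)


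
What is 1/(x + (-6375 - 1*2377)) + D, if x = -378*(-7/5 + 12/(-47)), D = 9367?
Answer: 17887953591/1909678 ≈ 9367.0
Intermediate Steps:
x = 147042/235 (x = -378*(-7*⅕ + 12*(-1/47)) = -378*(-7/5 - 12/47) = -378*(-389/235) = 147042/235 ≈ 625.71)
1/(x + (-6375 - 1*2377)) + D = 1/(147042/235 + (-6375 - 1*2377)) + 9367 = 1/(147042/235 + (-6375 - 2377)) + 9367 = 1/(147042/235 - 8752) + 9367 = 1/(-1909678/235) + 9367 = -235/1909678 + 9367 = 17887953591/1909678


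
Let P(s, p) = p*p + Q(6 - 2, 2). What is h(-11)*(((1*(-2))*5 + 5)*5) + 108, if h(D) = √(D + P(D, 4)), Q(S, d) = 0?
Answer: 108 - 25*√5 ≈ 52.098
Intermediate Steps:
P(s, p) = p² (P(s, p) = p*p + 0 = p² + 0 = p²)
h(D) = √(16 + D) (h(D) = √(D + 4²) = √(D + 16) = √(16 + D))
h(-11)*(((1*(-2))*5 + 5)*5) + 108 = √(16 - 11)*(((1*(-2))*5 + 5)*5) + 108 = √5*((-2*5 + 5)*5) + 108 = √5*((-10 + 5)*5) + 108 = √5*(-5*5) + 108 = √5*(-25) + 108 = -25*√5 + 108 = 108 - 25*√5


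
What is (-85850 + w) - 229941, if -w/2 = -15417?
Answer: -284957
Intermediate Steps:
w = 30834 (w = -2*(-15417) = 30834)
(-85850 + w) - 229941 = (-85850 + 30834) - 229941 = -55016 - 229941 = -284957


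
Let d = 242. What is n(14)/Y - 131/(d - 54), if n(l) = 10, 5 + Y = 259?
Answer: -15697/23876 ≈ -0.65744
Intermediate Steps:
Y = 254 (Y = -5 + 259 = 254)
n(14)/Y - 131/(d - 54) = 10/254 - 131/(242 - 54) = 10*(1/254) - 131/188 = 5/127 - 131*1/188 = 5/127 - 131/188 = -15697/23876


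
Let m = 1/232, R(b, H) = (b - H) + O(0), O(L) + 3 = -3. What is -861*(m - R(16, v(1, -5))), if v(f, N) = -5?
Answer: 2995419/232 ≈ 12911.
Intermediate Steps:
O(L) = -6 (O(L) = -3 - 3 = -6)
R(b, H) = -6 + b - H (R(b, H) = (b - H) - 6 = -6 + b - H)
m = 1/232 (m = 1*(1/232) = 1/232 ≈ 0.0043103)
-861*(m - R(16, v(1, -5))) = -861*(1/232 - (-6 + 16 - 1*(-5))) = -861*(1/232 - (-6 + 16 + 5)) = -861*(1/232 - 1*15) = -861*(1/232 - 15) = -861*(-3479/232) = 2995419/232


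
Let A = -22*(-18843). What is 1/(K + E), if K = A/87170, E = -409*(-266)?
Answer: 43585/4741993763 ≈ 9.1913e-6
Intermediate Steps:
A = 414546
E = 108794
K = 207273/43585 (K = 414546/87170 = 414546*(1/87170) = 207273/43585 ≈ 4.7556)
1/(K + E) = 1/(207273/43585 + 108794) = 1/(4741993763/43585) = 43585/4741993763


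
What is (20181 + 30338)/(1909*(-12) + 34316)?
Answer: 50519/11408 ≈ 4.4284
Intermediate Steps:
(20181 + 30338)/(1909*(-12) + 34316) = 50519/(-22908 + 34316) = 50519/11408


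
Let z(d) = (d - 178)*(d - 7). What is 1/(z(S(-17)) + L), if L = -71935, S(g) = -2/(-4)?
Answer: -4/283125 ≈ -1.4128e-5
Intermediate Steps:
S(g) = ½ (S(g) = -2*(-¼) = ½)
z(d) = (-178 + d)*(-7 + d)
1/(z(S(-17)) + L) = 1/((1246 + (½)² - 185*½) - 71935) = 1/((1246 + ¼ - 185/2) - 71935) = 1/(4615/4 - 71935) = 1/(-283125/4) = -4/283125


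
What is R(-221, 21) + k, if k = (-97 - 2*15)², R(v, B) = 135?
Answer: 16264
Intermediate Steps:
k = 16129 (k = (-97 - 30)² = (-127)² = 16129)
R(-221, 21) + k = 135 + 16129 = 16264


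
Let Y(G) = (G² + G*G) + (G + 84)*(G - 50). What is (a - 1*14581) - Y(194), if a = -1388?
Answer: -131273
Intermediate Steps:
Y(G) = 2*G² + (-50 + G)*(84 + G) (Y(G) = (G² + G²) + (84 + G)*(-50 + G) = 2*G² + (-50 + G)*(84 + G))
(a - 1*14581) - Y(194) = (-1388 - 1*14581) - (-4200 + 3*194² + 34*194) = (-1388 - 14581) - (-4200 + 3*37636 + 6596) = -15969 - (-4200 + 112908 + 6596) = -15969 - 1*115304 = -15969 - 115304 = -131273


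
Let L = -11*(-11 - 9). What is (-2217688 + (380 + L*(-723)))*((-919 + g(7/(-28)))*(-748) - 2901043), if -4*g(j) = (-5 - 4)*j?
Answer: 5259402015372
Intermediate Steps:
L = 220 (L = -11*(-20) = 220)
g(j) = 9*j/4 (g(j) = -(-5 - 4)*j/4 = -(-9)*j/4 = 9*j/4)
(-2217688 + (380 + L*(-723)))*((-919 + g(7/(-28)))*(-748) - 2901043) = (-2217688 + (380 + 220*(-723)))*((-919 + 9*(7/(-28))/4)*(-748) - 2901043) = (-2217688 + (380 - 159060))*((-919 + 9*(7*(-1/28))/4)*(-748) - 2901043) = (-2217688 - 158680)*((-919 + (9/4)*(-¼))*(-748) - 2901043) = -2376368*((-919 - 9/16)*(-748) - 2901043) = -2376368*(-14713/16*(-748) - 2901043) = -2376368*(2751331/4 - 2901043) = -2376368*(-8852841/4) = 5259402015372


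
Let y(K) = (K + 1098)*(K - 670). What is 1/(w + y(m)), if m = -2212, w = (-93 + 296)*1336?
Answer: 1/3481756 ≈ 2.8721e-7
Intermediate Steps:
w = 271208 (w = 203*1336 = 271208)
y(K) = (-670 + K)*(1098 + K) (y(K) = (1098 + K)*(-670 + K) = (-670 + K)*(1098 + K))
1/(w + y(m)) = 1/(271208 + (-735660 + (-2212)² + 428*(-2212))) = 1/(271208 + (-735660 + 4892944 - 946736)) = 1/(271208 + 3210548) = 1/3481756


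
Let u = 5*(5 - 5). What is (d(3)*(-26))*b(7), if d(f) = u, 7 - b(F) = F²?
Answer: 0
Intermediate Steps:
b(F) = 7 - F²
u = 0 (u = 5*0 = 0)
d(f) = 0
(d(3)*(-26))*b(7) = (0*(-26))*(7 - 1*7²) = 0*(7 - 1*49) = 0*(7 - 49) = 0*(-42) = 0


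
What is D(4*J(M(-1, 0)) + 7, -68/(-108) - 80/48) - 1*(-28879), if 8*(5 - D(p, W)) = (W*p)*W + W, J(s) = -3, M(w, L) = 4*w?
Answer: 42114041/1458 ≈ 28885.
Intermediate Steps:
D(p, W) = 5 - W/8 - p*W²/8 (D(p, W) = 5 - ((W*p)*W + W)/8 = 5 - (p*W² + W)/8 = 5 - (W + p*W²)/8 = 5 + (-W/8 - p*W²/8) = 5 - W/8 - p*W²/8)
D(4*J(M(-1, 0)) + 7, -68/(-108) - 80/48) - 1*(-28879) = (5 - (-68/(-108) - 80/48)/8 - (4*(-3) + 7)*(-68/(-108) - 80/48)²/8) - 1*(-28879) = (5 - (-68*(-1/108) - 80*1/48)/8 - (-12 + 7)*(-68*(-1/108) - 80*1/48)²/8) + 28879 = (5 - (17/27 - 5/3)/8 - ⅛*(-5)*(17/27 - 5/3)²) + 28879 = (5 - ⅛*(-28/27) - ⅛*(-5)*(-28/27)²) + 28879 = (5 + 7/54 - ⅛*(-5)*784/729) + 28879 = (5 + 7/54 + 490/729) + 28879 = 8459/1458 + 28879 = 42114041/1458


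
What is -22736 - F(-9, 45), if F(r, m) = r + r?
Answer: -22718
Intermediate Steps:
F(r, m) = 2*r
-22736 - F(-9, 45) = -22736 - 2*(-9) = -22736 - 1*(-18) = -22736 + 18 = -22718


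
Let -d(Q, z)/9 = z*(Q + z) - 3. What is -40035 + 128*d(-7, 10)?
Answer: -71139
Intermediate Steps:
d(Q, z) = 27 - 9*z*(Q + z) (d(Q, z) = -9*(z*(Q + z) - 3) = -9*(-3 + z*(Q + z)) = 27 - 9*z*(Q + z))
-40035 + 128*d(-7, 10) = -40035 + 128*(27 - 9*10**2 - 9*(-7)*10) = -40035 + 128*(27 - 9*100 + 630) = -40035 + 128*(27 - 900 + 630) = -40035 + 128*(-243) = -40035 - 31104 = -71139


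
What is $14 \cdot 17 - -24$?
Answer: $262$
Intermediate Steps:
$14 \cdot 17 - -24 = 238 + \left(-1 + 25\right) = 238 + 24 = 262$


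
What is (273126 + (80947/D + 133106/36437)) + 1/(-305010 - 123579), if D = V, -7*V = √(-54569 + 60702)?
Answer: 4265328514691515/15616497393 - 566629*√6133/6133 ≈ 2.6589e+5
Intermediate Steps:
V = -√6133/7 (V = -√(-54569 + 60702)/7 = -√6133/7 ≈ -11.188)
D = -√6133/7 ≈ -11.188
(273126 + (80947/D + 133106/36437)) + 1/(-305010 - 123579) = (273126 + (80947/((-√6133/7)) + 133106/36437)) + 1/(-305010 - 123579) = (273126 + (80947*(-7*√6133/6133) + 133106*(1/36437))) + 1/(-428589) = (273126 + (-566629*√6133/6133 + 133106/36437)) - 1/428589 = (273126 + (133106/36437 - 566629*√6133/6133)) - 1/428589 = (9952025168/36437 - 566629*√6133/6133) - 1/428589 = 4265328514691515/15616497393 - 566629*√6133/6133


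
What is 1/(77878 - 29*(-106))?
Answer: 1/80952 ≈ 1.2353e-5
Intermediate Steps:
1/(77878 - 29*(-106)) = 1/(77878 + 3074) = 1/80952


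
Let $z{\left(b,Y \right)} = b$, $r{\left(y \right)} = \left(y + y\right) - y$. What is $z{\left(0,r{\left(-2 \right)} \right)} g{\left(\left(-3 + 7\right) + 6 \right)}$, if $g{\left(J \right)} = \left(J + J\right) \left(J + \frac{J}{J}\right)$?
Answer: $0$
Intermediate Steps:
$r{\left(y \right)} = y$ ($r{\left(y \right)} = 2 y - y = y$)
$g{\left(J \right)} = 2 J \left(1 + J\right)$ ($g{\left(J \right)} = 2 J \left(J + 1\right) = 2 J \left(1 + J\right)$)
$z{\left(0,r{\left(-2 \right)} \right)} g{\left(\left(-3 + 7\right) + 6 \right)} = 0 \cdot 2 \left(\left(-3 + 7\right) + 6\right) \left(1 + \left(\left(-3 + 7\right) + 6\right)\right) = 0 \cdot 2 \left(4 + 6\right) \left(1 + \left(4 + 6\right)\right) = 0 \cdot 2 \cdot 10 \left(1 + 10\right) = 0 \cdot 2 \cdot 10 \cdot 11 = 0 \cdot 220 = 0$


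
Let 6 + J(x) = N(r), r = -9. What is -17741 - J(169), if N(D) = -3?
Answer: -17732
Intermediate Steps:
J(x) = -9 (J(x) = -6 - 3 = -9)
-17741 - J(169) = -17741 - 1*(-9) = -17741 + 9 = -17732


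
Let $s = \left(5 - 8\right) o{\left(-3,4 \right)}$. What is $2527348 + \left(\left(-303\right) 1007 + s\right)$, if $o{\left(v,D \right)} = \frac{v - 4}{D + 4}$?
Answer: $\frac{17777837}{8} \approx 2.2222 \cdot 10^{6}$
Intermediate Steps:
$o{\left(v,D \right)} = \frac{-4 + v}{4 + D}$
$s = \frac{21}{8}$ ($s = \left(5 - 8\right) \frac{-4 - 3}{4 + 4} = - 3 \cdot \frac{1}{8} \left(-7\right) = \left(-3\right) \left(- \frac{7}{8}\right) = \frac{21}{8} \approx 2.625$)
$2527348 + \left(\left(-303\right) 1007 + s\right) = 2527348 + \left(\left(-303\right) 1007 + \frac{21}{8}\right) = 2527348 + \left(-305121 + \frac{21}{8}\right) = 2527348 - \frac{2440947}{8} = \frac{17777837}{8}$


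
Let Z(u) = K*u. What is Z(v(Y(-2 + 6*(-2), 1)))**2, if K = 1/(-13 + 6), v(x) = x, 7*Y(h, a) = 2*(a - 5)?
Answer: 64/2401 ≈ 0.026656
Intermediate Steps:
Y(h, a) = -10/7 + 2*a/7 (Y(h, a) = (2*(a - 5))/7 = (2*(-5 + a))/7 = (-10 + 2*a)/7 = -10/7 + 2*a/7)
K = -1/7 (K = 1/(-7) = -1/7 ≈ -0.14286)
Z(u) = -u/7
Z(v(Y(-2 + 6*(-2), 1)))**2 = (-(-10/7 + (2/7)*1)/7)**2 = (-(-10/7 + 2/7)/7)**2 = (-1/7*(-8/7))**2 = (8/49)**2 = 64/2401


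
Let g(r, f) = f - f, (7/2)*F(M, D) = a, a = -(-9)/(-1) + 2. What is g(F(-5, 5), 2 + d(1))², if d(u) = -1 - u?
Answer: 0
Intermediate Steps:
a = -7 (a = -(-9)*(-1) + 2 = -3*3 + 2 = -9 + 2 = -7)
F(M, D) = -2 (F(M, D) = (2/7)*(-7) = -2)
g(r, f) = 0
g(F(-5, 5), 2 + d(1))² = 0² = 0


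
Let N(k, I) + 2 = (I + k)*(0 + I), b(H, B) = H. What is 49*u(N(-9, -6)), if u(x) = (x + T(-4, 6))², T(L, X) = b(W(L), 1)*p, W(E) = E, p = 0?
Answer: 379456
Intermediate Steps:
N(k, I) = -2 + I*(I + k) (N(k, I) = -2 + (I + k)*(0 + I) = -2 + (I + k)*I = -2 + I*(I + k))
T(L, X) = 0 (T(L, X) = L*0 = 0)
u(x) = x² (u(x) = (x + 0)² = x²)
49*u(N(-9, -6)) = 49*(-2 + (-6)² - 6*(-9))² = 49*(-2 + 36 + 54)² = 49*88² = 49*7744 = 379456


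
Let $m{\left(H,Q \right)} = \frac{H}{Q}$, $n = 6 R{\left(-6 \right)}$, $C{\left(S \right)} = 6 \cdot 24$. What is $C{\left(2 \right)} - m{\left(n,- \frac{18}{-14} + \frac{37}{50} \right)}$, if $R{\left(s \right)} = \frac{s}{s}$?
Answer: $\frac{99996}{709} \approx 141.04$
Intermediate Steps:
$C{\left(S \right)} = 144$
$R{\left(s \right)} = 1$
$n = 6$ ($n = 6 \cdot 1 = 6$)
$C{\left(2 \right)} - m{\left(n,- \frac{18}{-14} + \frac{37}{50} \right)} = 144 - \frac{6}{- \frac{18}{-14} + \frac{37}{50}} = 144 - \frac{6}{\left(-18\right) \left(- \frac{1}{14}\right) + 37 \cdot \frac{1}{50}} = 144 - \frac{6}{\frac{9}{7} + \frac{37}{50}} = 144 - \frac{6}{\frac{709}{350}} = 144 - 6 \cdot \frac{350}{709} = 144 - \frac{2100}{709} = \frac{99996}{709}$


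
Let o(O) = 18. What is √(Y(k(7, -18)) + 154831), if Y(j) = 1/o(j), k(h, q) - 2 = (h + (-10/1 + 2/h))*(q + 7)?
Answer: √5573918/6 ≈ 393.49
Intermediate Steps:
k(h, q) = 2 + (7 + q)*(-10 + h + 2/h) (k(h, q) = 2 + (h + (-10/1 + 2/h))*(q + 7) = 2 + (h + (-10*1 + 2/h))*(7 + q) = 2 + (h + (-10 + 2/h))*(7 + q) = 2 + (-10 + h + 2/h)*(7 + q) = 2 + (7 + q)*(-10 + h + 2/h))
Y(j) = 1/18
√(Y(k(7, -18)) + 154831) = √(1/18 + 154831) = √(2786959/18) = √5573918/6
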